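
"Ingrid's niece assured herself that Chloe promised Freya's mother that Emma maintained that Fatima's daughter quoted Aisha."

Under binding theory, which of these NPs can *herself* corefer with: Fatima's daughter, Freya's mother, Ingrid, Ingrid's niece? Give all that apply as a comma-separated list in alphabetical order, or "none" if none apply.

Ingrid's niece

*herself* is a reflexive; Principle A requires it to be bound within its binding domain — the matrix clause.
— Fatima's daughter: subject of the clause headed by 'quoted'; does not c-command the reflexive — cannot bind it (Principle A).
— Freya's mother: object of the clause headed by 'promised'; does not c-command the reflexive — cannot bind it (Principle A).
— Ingrid: possessor inside the subject DP of the matrix clause; does not c-command the reflexive — cannot bind it (Principle A).
— Ingrid's niece: subject of the matrix clause; c-commands the reflexive within its binding domain — allowed (Principle A).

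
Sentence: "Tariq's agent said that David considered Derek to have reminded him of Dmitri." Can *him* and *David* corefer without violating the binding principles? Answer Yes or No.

*David* is an R-expression; Principle C requires it to be free (not bound by any c-commanding expression).
— him: object of the clause headed by 'reminded'; the pronoun does not c-command the R-expression — coreference allowed.

Yes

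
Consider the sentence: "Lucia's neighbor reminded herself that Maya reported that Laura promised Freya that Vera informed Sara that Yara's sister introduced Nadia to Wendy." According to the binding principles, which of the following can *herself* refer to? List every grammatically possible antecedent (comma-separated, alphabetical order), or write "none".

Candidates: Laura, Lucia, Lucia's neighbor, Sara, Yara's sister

*herself* is a reflexive; Principle A requires it to be bound within its binding domain — the matrix clause.
— Laura: subject of the clause headed by 'promised'; does not c-command the reflexive — cannot bind it (Principle A).
— Lucia: possessor inside the subject DP of the matrix clause; does not c-command the reflexive — cannot bind it (Principle A).
— Lucia's neighbor: subject of the matrix clause; c-commands the reflexive within its binding domain — allowed (Principle A).
— Sara: object of the clause headed by 'informed'; does not c-command the reflexive — cannot bind it (Principle A).
— Yara's sister: subject of the clause headed by 'introduced'; does not c-command the reflexive — cannot bind it (Principle A).

Lucia's neighbor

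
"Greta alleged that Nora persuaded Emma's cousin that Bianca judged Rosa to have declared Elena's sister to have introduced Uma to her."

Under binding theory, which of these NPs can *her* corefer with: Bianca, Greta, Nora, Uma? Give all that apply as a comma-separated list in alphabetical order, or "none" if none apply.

*her* is a pronoun; Principle B requires it to be free in its binding domain — the clause headed by 'introduced'.
— Bianca: subject of the clause headed by 'judged'; c-commands the pronoun but lies outside its binding domain — allowed.
— Greta: subject of the matrix clause; c-commands the pronoun but lies outside its binding domain — allowed.
— Nora: subject of the clause headed by 'persuaded'; c-commands the pronoun but lies outside its binding domain — allowed.
— Uma: object of the clause headed by 'introduced'; c-commands the pronoun within its binding domain — blocked (Principle B).

Bianca, Greta, Nora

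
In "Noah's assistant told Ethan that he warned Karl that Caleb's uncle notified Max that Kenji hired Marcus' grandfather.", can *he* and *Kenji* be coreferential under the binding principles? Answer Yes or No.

No

*Kenji* is an R-expression; Principle C requires it to be free (not bound by any c-commanding expression).
— he: subject of the clause headed by 'warned'; the pronoun c-commands the R-expression — coreference blocked (Principle C).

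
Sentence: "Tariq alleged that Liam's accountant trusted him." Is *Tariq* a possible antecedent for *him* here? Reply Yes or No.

*him* is a pronoun; Principle B requires it to be free in its binding domain — the clause headed by 'trusted'.
— Tariq: subject of the matrix clause; c-commands the pronoun but lies outside its binding domain — allowed.

Yes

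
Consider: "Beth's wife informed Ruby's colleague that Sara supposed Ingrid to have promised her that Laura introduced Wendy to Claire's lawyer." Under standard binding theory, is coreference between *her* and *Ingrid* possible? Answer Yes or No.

*Ingrid* is an R-expression; Principle C requires it to be free (not bound by any c-commanding expression).
— her: object of the clause headed by 'promised'; the R-expression locally c-commands the pronoun — coreference blocked (Principle B on the pronoun).

No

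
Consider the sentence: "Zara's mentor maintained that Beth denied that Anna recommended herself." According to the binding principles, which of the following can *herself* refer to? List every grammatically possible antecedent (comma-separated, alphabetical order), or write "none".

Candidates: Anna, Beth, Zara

Anna

*herself* is a reflexive; Principle A requires it to be bound within its binding domain — the clause headed by 'recommended'.
— Anna: subject of the clause headed by 'recommended'; c-commands the reflexive within its binding domain — allowed (Principle A).
— Beth: subject of the clause headed by 'denied'; c-commands the reflexive but lies outside its binding domain — cannot bind it (Principle A).
— Zara: possessor inside the subject DP of the matrix clause; does not c-command the reflexive — cannot bind it (Principle A).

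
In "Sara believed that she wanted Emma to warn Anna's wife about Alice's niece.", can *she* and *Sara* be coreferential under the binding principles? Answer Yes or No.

*Sara* is an R-expression; Principle C requires it to be free (not bound by any c-commanding expression).
— she: subject of the clause headed by 'wanted'; the pronoun does not c-command the R-expression — coreference allowed.

Yes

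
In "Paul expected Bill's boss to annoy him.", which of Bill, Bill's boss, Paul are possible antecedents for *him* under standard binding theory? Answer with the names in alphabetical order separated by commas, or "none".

Bill, Paul

*him* is a pronoun; Principle B requires it to be free in its binding domain — the clause headed by 'annoy'.
— Bill: possessor inside the subject DP of the clause headed by 'annoy'; does not c-command the pronoun — Principle B does not apply; allowed.
— Bill's boss: subject of the clause headed by 'annoy'; c-commands the pronoun within its binding domain — blocked (Principle B).
— Paul: subject of the matrix clause; c-commands the pronoun but lies outside its binding domain — allowed.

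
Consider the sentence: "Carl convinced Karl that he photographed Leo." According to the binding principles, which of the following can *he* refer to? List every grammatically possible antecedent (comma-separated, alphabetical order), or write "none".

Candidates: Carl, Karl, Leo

*he* is a pronoun; Principle B requires it to be free in its binding domain — the clause headed by 'photographed'.
— Carl: subject of the matrix clause; c-commands the pronoun but lies outside its binding domain — allowed.
— Karl: object of the matrix clause; c-commands the pronoun but lies outside its binding domain — allowed.
— Leo: object of the clause headed by 'photographed'; is c-commanded by the pronoun; coreference would bind this R-expression — blocked (Principle C).

Carl, Karl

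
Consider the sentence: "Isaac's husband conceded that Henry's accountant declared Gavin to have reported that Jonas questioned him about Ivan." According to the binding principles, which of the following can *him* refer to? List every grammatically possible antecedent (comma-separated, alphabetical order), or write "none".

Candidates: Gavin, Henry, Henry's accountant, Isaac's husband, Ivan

Gavin, Henry, Henry's accountant, Isaac's husband

*him* is a pronoun; Principle B requires it to be free in its binding domain — the clause headed by 'questioned'.
— Gavin: subject of the clause headed by 'reported'; c-commands the pronoun but lies outside its binding domain — allowed.
— Henry: possessor inside the subject DP of the clause headed by 'declared'; does not c-command the pronoun — Principle B does not apply; allowed.
— Henry's accountant: subject of the clause headed by 'declared'; c-commands the pronoun but lies outside its binding domain — allowed.
— Isaac's husband: subject of the matrix clause; c-commands the pronoun but lies outside its binding domain — allowed.
— Ivan: second object of the clause headed by 'questioned'; is c-commanded by the pronoun; coreference would bind this R-expression — blocked (Principle C).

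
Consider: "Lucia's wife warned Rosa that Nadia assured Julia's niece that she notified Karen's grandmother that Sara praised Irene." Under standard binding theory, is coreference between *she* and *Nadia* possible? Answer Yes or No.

*Nadia* is an R-expression; Principle C requires it to be free (not bound by any c-commanding expression).
— she: subject of the clause headed by 'notified'; the pronoun does not c-command the R-expression — coreference allowed.

Yes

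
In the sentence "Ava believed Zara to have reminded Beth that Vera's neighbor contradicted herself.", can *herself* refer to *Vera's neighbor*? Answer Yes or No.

Yes

*herself* is a reflexive; Principle A requires it to be bound within its binding domain — the clause headed by 'contradicted'.
— Vera's neighbor: subject of the clause headed by 'contradicted'; c-commands the reflexive within its binding domain — allowed (Principle A).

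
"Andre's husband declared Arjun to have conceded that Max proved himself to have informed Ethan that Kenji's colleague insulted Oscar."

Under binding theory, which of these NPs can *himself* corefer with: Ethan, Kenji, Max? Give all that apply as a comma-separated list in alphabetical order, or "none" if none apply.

*himself* is a reflexive; Principle A requires it to be bound within its binding domain — the clause headed by 'proved'.
— Ethan: object of the clause headed by 'informed'; does not c-command the reflexive — cannot bind it (Principle A).
— Kenji: possessor inside the subject DP of the clause headed by 'insulted'; does not c-command the reflexive — cannot bind it (Principle A).
— Max: subject of the clause headed by 'proved'; c-commands the reflexive within its binding domain — allowed (Principle A).

Max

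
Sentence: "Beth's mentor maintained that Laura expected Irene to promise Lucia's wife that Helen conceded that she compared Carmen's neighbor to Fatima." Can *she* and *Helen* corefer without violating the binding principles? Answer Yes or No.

*Helen* is an R-expression; Principle C requires it to be free (not bound by any c-commanding expression).
— she: subject of the clause headed by 'compared'; the pronoun does not c-command the R-expression — coreference allowed.

Yes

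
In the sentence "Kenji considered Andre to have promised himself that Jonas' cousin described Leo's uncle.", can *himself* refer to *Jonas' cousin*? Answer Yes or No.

No

*himself* is a reflexive; Principle A requires it to be bound within its binding domain — the clause headed by 'promised'.
— Jonas' cousin: subject of the clause headed by 'described'; does not c-command the reflexive — cannot bind it (Principle A).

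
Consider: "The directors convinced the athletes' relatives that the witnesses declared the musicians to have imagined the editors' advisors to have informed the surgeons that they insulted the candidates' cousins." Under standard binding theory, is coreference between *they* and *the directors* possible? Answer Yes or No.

*the directors* is an R-expression; Principle C requires it to be free (not bound by any c-commanding expression).
— they: subject of the clause headed by 'insulted'; the pronoun does not c-command the R-expression — coreference allowed.

Yes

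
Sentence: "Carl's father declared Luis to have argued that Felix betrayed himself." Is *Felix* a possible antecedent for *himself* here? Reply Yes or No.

*himself* is a reflexive; Principle A requires it to be bound within its binding domain — the clause headed by 'betrayed'.
— Felix: subject of the clause headed by 'betrayed'; c-commands the reflexive within its binding domain — allowed (Principle A).

Yes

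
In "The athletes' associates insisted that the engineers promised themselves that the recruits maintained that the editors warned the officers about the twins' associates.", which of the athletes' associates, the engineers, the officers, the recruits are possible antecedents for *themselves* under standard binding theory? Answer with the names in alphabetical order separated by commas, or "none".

*themselves* is a reflexive; Principle A requires it to be bound within its binding domain — the clause headed by 'promised'.
— the athletes' associates: subject of the matrix clause; c-commands the reflexive but lies outside its binding domain — cannot bind it (Principle A).
— the engineers: subject of the clause headed by 'promised'; c-commands the reflexive within its binding domain — allowed (Principle A).
— the officers: object of the clause headed by 'warned'; does not c-command the reflexive — cannot bind it (Principle A).
— the recruits: subject of the clause headed by 'maintained'; does not c-command the reflexive — cannot bind it (Principle A).

the engineers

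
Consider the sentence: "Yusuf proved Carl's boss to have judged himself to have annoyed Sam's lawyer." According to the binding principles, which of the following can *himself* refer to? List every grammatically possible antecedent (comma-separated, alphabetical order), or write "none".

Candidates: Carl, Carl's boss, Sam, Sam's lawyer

Carl's boss

*himself* is a reflexive; Principle A requires it to be bound within its binding domain — the clause headed by 'judged'.
— Carl: possessor inside the subject DP of the clause headed by 'judged'; does not c-command the reflexive — cannot bind it (Principle A).
— Carl's boss: subject of the clause headed by 'judged'; c-commands the reflexive within its binding domain — allowed (Principle A).
— Sam: possessor inside the object DP of the clause headed by 'annoyed'; does not c-command the reflexive — cannot bind it (Principle A).
— Sam's lawyer: object of the clause headed by 'annoyed'; does not c-command the reflexive — cannot bind it (Principle A).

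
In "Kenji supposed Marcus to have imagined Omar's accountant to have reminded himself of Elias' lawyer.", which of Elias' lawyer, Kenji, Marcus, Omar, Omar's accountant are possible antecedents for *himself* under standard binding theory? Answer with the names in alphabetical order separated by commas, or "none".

*himself* is a reflexive; Principle A requires it to be bound within its binding domain — the clause headed by 'reminded'.
— Elias' lawyer: second object of the clause headed by 'reminded'; does not c-command the reflexive — cannot bind it (Principle A).
— Kenji: subject of the matrix clause; c-commands the reflexive but lies outside its binding domain — cannot bind it (Principle A).
— Marcus: subject of the clause headed by 'imagined'; c-commands the reflexive but lies outside its binding domain — cannot bind it (Principle A).
— Omar: possessor inside the subject DP of the clause headed by 'reminded'; does not c-command the reflexive — cannot bind it (Principle A).
— Omar's accountant: subject of the clause headed by 'reminded'; c-commands the reflexive within its binding domain — allowed (Principle A).

Omar's accountant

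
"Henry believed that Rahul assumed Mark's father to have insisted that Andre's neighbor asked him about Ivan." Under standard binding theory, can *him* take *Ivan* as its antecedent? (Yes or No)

*him* is a pronoun; Principle B requires it to be free in its binding domain — the clause headed by 'asked'.
— Ivan: second object of the clause headed by 'asked'; is c-commanded by the pronoun; coreference would bind this R-expression — blocked (Principle C).

No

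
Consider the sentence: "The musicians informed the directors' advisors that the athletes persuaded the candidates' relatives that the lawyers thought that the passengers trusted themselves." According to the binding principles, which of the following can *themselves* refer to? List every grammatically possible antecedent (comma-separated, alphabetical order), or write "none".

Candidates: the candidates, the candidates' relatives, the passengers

the passengers

*themselves* is a reflexive; Principle A requires it to be bound within its binding domain — the clause headed by 'trusted'.
— the candidates: possessor inside the object DP of the clause headed by 'persuaded'; does not c-command the reflexive — cannot bind it (Principle A).
— the candidates' relatives: object of the clause headed by 'persuaded'; c-commands the reflexive but lies outside its binding domain — cannot bind it (Principle A).
— the passengers: subject of the clause headed by 'trusted'; c-commands the reflexive within its binding domain — allowed (Principle A).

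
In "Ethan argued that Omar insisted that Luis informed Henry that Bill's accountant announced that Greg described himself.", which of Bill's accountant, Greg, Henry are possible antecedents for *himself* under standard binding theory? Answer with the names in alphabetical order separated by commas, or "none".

Greg

*himself* is a reflexive; Principle A requires it to be bound within its binding domain — the clause headed by 'described'.
— Bill's accountant: subject of the clause headed by 'announced'; c-commands the reflexive but lies outside its binding domain — cannot bind it (Principle A).
— Greg: subject of the clause headed by 'described'; c-commands the reflexive within its binding domain — allowed (Principle A).
— Henry: object of the clause headed by 'informed'; c-commands the reflexive but lies outside its binding domain — cannot bind it (Principle A).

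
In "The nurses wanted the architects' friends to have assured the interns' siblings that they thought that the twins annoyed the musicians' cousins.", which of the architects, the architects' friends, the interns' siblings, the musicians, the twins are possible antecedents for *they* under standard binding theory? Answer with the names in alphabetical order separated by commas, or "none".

the architects, the architects' friends, the interns' siblings

*they* is a pronoun; Principle B requires it to be free in its binding domain — the clause headed by 'thought'.
— the architects: possessor inside the subject DP of the clause headed by 'assured'; does not c-command the pronoun — Principle B does not apply; allowed.
— the architects' friends: subject of the clause headed by 'assured'; c-commands the pronoun but lies outside its binding domain — allowed.
— the interns' siblings: object of the clause headed by 'assured'; c-commands the pronoun but lies outside its binding domain — allowed.
— the musicians: possessor inside the object DP of the clause headed by 'annoyed'; is c-commanded by the pronoun; coreference would bind this R-expression — blocked (Principle C).
— the twins: subject of the clause headed by 'annoyed'; is c-commanded by the pronoun; coreference would bind this R-expression — blocked (Principle C).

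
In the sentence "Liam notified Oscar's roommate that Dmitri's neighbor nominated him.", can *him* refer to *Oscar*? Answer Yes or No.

Yes

*him* is a pronoun; Principle B requires it to be free in its binding domain — the clause headed by 'nominated'.
— Oscar: possessor inside the object DP of the matrix clause; does not c-command the pronoun — Principle B does not apply; allowed.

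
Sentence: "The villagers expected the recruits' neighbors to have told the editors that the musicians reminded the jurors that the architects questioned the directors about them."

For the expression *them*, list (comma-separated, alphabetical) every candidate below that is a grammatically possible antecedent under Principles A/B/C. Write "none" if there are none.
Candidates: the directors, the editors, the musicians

the editors, the musicians

*them* is a pronoun; Principle B requires it to be free in its binding domain — the clause headed by 'questioned'.
— the directors: object of the clause headed by 'questioned'; c-commands the pronoun within its binding domain — blocked (Principle B).
— the editors: object of the clause headed by 'told'; c-commands the pronoun but lies outside its binding domain — allowed.
— the musicians: subject of the clause headed by 'reminded'; c-commands the pronoun but lies outside its binding domain — allowed.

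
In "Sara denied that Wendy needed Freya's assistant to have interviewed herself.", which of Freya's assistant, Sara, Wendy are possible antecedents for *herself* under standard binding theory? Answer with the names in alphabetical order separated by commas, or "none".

*herself* is a reflexive; Principle A requires it to be bound within its binding domain — the clause headed by 'interviewed'.
— Freya's assistant: subject of the clause headed by 'interviewed'; c-commands the reflexive within its binding domain — allowed (Principle A).
— Sara: subject of the matrix clause; c-commands the reflexive but lies outside its binding domain — cannot bind it (Principle A).
— Wendy: subject of the clause headed by 'needed'; c-commands the reflexive but lies outside its binding domain — cannot bind it (Principle A).

Freya's assistant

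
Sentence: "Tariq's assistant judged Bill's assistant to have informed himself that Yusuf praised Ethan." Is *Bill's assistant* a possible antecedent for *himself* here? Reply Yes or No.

*himself* is a reflexive; Principle A requires it to be bound within its binding domain — the clause headed by 'informed'.
— Bill's assistant: subject of the clause headed by 'informed'; c-commands the reflexive within its binding domain — allowed (Principle A).

Yes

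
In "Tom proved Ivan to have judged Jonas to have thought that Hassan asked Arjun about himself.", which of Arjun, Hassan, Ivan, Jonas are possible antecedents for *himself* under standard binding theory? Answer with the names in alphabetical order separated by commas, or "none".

Arjun, Hassan

*himself* is a reflexive; Principle A requires it to be bound within its binding domain — the clause headed by 'asked'.
— Arjun: object of the clause headed by 'asked'; c-commands the reflexive within its binding domain — allowed (Principle A).
— Hassan: subject of the clause headed by 'asked'; c-commands the reflexive within its binding domain — allowed (Principle A).
— Ivan: subject of the clause headed by 'judged'; c-commands the reflexive but lies outside its binding domain — cannot bind it (Principle A).
— Jonas: subject of the clause headed by 'thought'; c-commands the reflexive but lies outside its binding domain — cannot bind it (Principle A).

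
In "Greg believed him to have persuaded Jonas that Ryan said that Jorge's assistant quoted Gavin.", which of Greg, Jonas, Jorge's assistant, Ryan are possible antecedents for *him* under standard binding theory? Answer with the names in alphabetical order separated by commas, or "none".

none

*him* is a pronoun; Principle B requires it to be free in its binding domain — the matrix clause.
— Greg: subject of the matrix clause; c-commands the pronoun within its binding domain — blocked (Principle B).
— Jonas: object of the clause headed by 'persuaded'; is c-commanded by the pronoun; coreference would bind this R-expression — blocked (Principle C).
— Jorge's assistant: subject of the clause headed by 'quoted'; is c-commanded by the pronoun; coreference would bind this R-expression — blocked (Principle C).
— Ryan: subject of the clause headed by 'said'; is c-commanded by the pronoun; coreference would bind this R-expression — blocked (Principle C).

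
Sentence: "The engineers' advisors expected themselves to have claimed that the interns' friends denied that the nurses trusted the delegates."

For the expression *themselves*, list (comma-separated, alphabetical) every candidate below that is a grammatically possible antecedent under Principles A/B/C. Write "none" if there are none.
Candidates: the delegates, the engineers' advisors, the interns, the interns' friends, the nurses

*themselves* is a reflexive; Principle A requires it to be bound within its binding domain — the matrix clause.
— the delegates: object of the clause headed by 'trusted'; does not c-command the reflexive — cannot bind it (Principle A).
— the engineers' advisors: subject of the matrix clause; c-commands the reflexive within its binding domain — allowed (Principle A).
— the interns: possessor inside the subject DP of the clause headed by 'denied'; does not c-command the reflexive — cannot bind it (Principle A).
— the interns' friends: subject of the clause headed by 'denied'; does not c-command the reflexive — cannot bind it (Principle A).
— the nurses: subject of the clause headed by 'trusted'; does not c-command the reflexive — cannot bind it (Principle A).

the engineers' advisors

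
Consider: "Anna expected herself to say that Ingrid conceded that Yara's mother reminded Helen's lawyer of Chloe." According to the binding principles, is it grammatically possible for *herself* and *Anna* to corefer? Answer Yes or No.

Yes

*herself* is a reflexive; Principle A requires it to be bound within its binding domain — the matrix clause.
— Anna: subject of the matrix clause; c-commands the reflexive within its binding domain — allowed (Principle A).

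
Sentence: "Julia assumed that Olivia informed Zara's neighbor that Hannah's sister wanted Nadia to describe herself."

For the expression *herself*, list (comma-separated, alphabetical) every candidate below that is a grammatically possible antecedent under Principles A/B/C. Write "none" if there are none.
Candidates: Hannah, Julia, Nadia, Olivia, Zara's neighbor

*herself* is a reflexive; Principle A requires it to be bound within its binding domain — the clause headed by 'describe'.
— Hannah: possessor inside the subject DP of the clause headed by 'wanted'; does not c-command the reflexive — cannot bind it (Principle A).
— Julia: subject of the matrix clause; c-commands the reflexive but lies outside its binding domain — cannot bind it (Principle A).
— Nadia: subject of the clause headed by 'describe'; c-commands the reflexive within its binding domain — allowed (Principle A).
— Olivia: subject of the clause headed by 'informed'; c-commands the reflexive but lies outside its binding domain — cannot bind it (Principle A).
— Zara's neighbor: object of the clause headed by 'informed'; c-commands the reflexive but lies outside its binding domain — cannot bind it (Principle A).

Nadia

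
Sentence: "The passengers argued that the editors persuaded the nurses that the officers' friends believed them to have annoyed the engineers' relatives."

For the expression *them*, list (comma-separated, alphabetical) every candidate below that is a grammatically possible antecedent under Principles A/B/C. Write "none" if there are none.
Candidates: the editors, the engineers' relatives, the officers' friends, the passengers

*them* is a pronoun; Principle B requires it to be free in its binding domain — the clause headed by 'believed'.
— the editors: subject of the clause headed by 'persuaded'; c-commands the pronoun but lies outside its binding domain — allowed.
— the engineers' relatives: object of the clause headed by 'annoyed'; is c-commanded by the pronoun; coreference would bind this R-expression — blocked (Principle C).
— the officers' friends: subject of the clause headed by 'believed'; c-commands the pronoun within its binding domain — blocked (Principle B).
— the passengers: subject of the matrix clause; c-commands the pronoun but lies outside its binding domain — allowed.

the editors, the passengers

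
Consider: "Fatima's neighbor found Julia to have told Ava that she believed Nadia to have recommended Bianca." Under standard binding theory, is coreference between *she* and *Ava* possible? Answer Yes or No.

*Ava* is an R-expression; Principle C requires it to be free (not bound by any c-commanding expression).
— she: subject of the clause headed by 'believed'; the pronoun does not c-command the R-expression — coreference allowed.

Yes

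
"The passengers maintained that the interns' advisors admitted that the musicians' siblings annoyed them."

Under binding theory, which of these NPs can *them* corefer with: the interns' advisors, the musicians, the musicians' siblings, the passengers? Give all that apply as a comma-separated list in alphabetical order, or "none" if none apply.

*them* is a pronoun; Principle B requires it to be free in its binding domain — the clause headed by 'annoyed'.
— the interns' advisors: subject of the clause headed by 'admitted'; c-commands the pronoun but lies outside its binding domain — allowed.
— the musicians: possessor inside the subject DP of the clause headed by 'annoyed'; does not c-command the pronoun — Principle B does not apply; allowed.
— the musicians' siblings: subject of the clause headed by 'annoyed'; c-commands the pronoun within its binding domain — blocked (Principle B).
— the passengers: subject of the matrix clause; c-commands the pronoun but lies outside its binding domain — allowed.

the interns' advisors, the musicians, the passengers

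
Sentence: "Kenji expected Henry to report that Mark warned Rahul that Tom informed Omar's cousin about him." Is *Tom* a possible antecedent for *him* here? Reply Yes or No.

No

*him* is a pronoun; Principle B requires it to be free in its binding domain — the clause headed by 'informed'.
— Tom: subject of the clause headed by 'informed'; c-commands the pronoun within its binding domain — blocked (Principle B).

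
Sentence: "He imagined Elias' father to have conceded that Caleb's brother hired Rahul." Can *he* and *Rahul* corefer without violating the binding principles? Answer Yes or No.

No

*Rahul* is an R-expression; Principle C requires it to be free (not bound by any c-commanding expression).
— he: subject of the matrix clause; the pronoun c-commands the R-expression — coreference blocked (Principle C).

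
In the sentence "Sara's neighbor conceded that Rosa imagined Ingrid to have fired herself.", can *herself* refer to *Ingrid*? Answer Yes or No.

Yes

*herself* is a reflexive; Principle A requires it to be bound within its binding domain — the clause headed by 'fired'.
— Ingrid: subject of the clause headed by 'fired'; c-commands the reflexive within its binding domain — allowed (Principle A).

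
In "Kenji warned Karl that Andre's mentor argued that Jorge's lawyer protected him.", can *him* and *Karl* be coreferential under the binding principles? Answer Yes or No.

Yes

*Karl* is an R-expression; Principle C requires it to be free (not bound by any c-commanding expression).
— him: object of the clause headed by 'protected'; the pronoun does not c-command the R-expression — coreference allowed.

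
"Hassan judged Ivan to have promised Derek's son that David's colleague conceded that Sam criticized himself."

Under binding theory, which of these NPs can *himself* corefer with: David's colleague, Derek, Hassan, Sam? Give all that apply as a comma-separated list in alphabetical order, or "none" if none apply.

Sam

*himself* is a reflexive; Principle A requires it to be bound within its binding domain — the clause headed by 'criticized'.
— David's colleague: subject of the clause headed by 'conceded'; c-commands the reflexive but lies outside its binding domain — cannot bind it (Principle A).
— Derek: possessor inside the object DP of the clause headed by 'promised'; does not c-command the reflexive — cannot bind it (Principle A).
— Hassan: subject of the matrix clause; c-commands the reflexive but lies outside its binding domain — cannot bind it (Principle A).
— Sam: subject of the clause headed by 'criticized'; c-commands the reflexive within its binding domain — allowed (Principle A).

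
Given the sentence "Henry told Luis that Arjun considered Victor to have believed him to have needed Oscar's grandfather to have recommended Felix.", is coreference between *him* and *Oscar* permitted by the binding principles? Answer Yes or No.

*him* is a pronoun; Principle B requires it to be free in its binding domain — the clause headed by 'believed'.
— Oscar: possessor inside the subject DP of the clause headed by 'recommended'; is c-commanded by the pronoun; coreference would bind this R-expression — blocked (Principle C).

No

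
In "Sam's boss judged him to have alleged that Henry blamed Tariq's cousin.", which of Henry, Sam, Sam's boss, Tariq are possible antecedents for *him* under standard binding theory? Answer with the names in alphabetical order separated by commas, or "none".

Sam

*him* is a pronoun; Principle B requires it to be free in its binding domain — the matrix clause.
— Henry: subject of the clause headed by 'blamed'; is c-commanded by the pronoun; coreference would bind this R-expression — blocked (Principle C).
— Sam: possessor inside the subject DP of the matrix clause; does not c-command the pronoun — Principle B does not apply; allowed.
— Sam's boss: subject of the matrix clause; c-commands the pronoun within its binding domain — blocked (Principle B).
— Tariq: possessor inside the object DP of the clause headed by 'blamed'; is c-commanded by the pronoun; coreference would bind this R-expression — blocked (Principle C).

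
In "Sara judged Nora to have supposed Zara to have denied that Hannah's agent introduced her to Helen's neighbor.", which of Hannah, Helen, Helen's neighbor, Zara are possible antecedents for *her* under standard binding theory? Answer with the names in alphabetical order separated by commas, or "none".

Hannah, Zara

*her* is a pronoun; Principle B requires it to be free in its binding domain — the clause headed by 'introduced'.
— Hannah: possessor inside the subject DP of the clause headed by 'introduced'; does not c-command the pronoun — Principle B does not apply; allowed.
— Helen: possessor inside the second object DP of the clause headed by 'introduced'; is c-commanded by the pronoun; coreference would bind this R-expression — blocked (Principle C).
— Helen's neighbor: second object of the clause headed by 'introduced'; is c-commanded by the pronoun; coreference would bind this R-expression — blocked (Principle C).
— Zara: subject of the clause headed by 'denied'; c-commands the pronoun but lies outside its binding domain — allowed.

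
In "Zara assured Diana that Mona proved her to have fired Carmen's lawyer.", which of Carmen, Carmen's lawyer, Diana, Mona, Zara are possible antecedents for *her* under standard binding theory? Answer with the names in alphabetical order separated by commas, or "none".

*her* is a pronoun; Principle B requires it to be free in its binding domain — the clause headed by 'proved'.
— Carmen: possessor inside the object DP of the clause headed by 'fired'; is c-commanded by the pronoun; coreference would bind this R-expression — blocked (Principle C).
— Carmen's lawyer: object of the clause headed by 'fired'; is c-commanded by the pronoun; coreference would bind this R-expression — blocked (Principle C).
— Diana: object of the matrix clause; c-commands the pronoun but lies outside its binding domain — allowed.
— Mona: subject of the clause headed by 'proved'; c-commands the pronoun within its binding domain — blocked (Principle B).
— Zara: subject of the matrix clause; c-commands the pronoun but lies outside its binding domain — allowed.

Diana, Zara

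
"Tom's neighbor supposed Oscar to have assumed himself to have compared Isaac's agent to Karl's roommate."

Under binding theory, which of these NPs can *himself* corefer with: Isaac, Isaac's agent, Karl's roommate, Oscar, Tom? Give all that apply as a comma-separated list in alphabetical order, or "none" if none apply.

Oscar

*himself* is a reflexive; Principle A requires it to be bound within its binding domain — the clause headed by 'assumed'.
— Isaac: possessor inside the object DP of the clause headed by 'compared'; does not c-command the reflexive — cannot bind it (Principle A).
— Isaac's agent: object of the clause headed by 'compared'; does not c-command the reflexive — cannot bind it (Principle A).
— Karl's roommate: second object of the clause headed by 'compared'; does not c-command the reflexive — cannot bind it (Principle A).
— Oscar: subject of the clause headed by 'assumed'; c-commands the reflexive within its binding domain — allowed (Principle A).
— Tom: possessor inside the subject DP of the matrix clause; does not c-command the reflexive — cannot bind it (Principle A).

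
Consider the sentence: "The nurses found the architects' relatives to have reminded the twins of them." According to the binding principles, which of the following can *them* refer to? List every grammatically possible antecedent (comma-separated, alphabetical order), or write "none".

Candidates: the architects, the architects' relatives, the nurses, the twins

*them* is a pronoun; Principle B requires it to be free in its binding domain — the clause headed by 'reminded'.
— the architects: possessor inside the subject DP of the clause headed by 'reminded'; does not c-command the pronoun — Principle B does not apply; allowed.
— the architects' relatives: subject of the clause headed by 'reminded'; c-commands the pronoun within its binding domain — blocked (Principle B).
— the nurses: subject of the matrix clause; c-commands the pronoun but lies outside its binding domain — allowed.
— the twins: object of the clause headed by 'reminded'; c-commands the pronoun within its binding domain — blocked (Principle B).

the architects, the nurses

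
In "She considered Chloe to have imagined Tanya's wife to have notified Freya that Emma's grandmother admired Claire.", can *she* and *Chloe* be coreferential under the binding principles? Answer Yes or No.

No

*Chloe* is an R-expression; Principle C requires it to be free (not bound by any c-commanding expression).
— she: subject of the matrix clause; the pronoun c-commands the R-expression — coreference blocked (Principle C).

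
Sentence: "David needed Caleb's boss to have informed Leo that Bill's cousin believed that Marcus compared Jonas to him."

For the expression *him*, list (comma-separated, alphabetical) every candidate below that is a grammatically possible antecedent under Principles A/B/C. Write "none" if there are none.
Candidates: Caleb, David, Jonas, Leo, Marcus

*him* is a pronoun; Principle B requires it to be free in its binding domain — the clause headed by 'compared'.
— Caleb: possessor inside the subject DP of the clause headed by 'informed'; does not c-command the pronoun — Principle B does not apply; allowed.
— David: subject of the matrix clause; c-commands the pronoun but lies outside its binding domain — allowed.
— Jonas: object of the clause headed by 'compared'; c-commands the pronoun within its binding domain — blocked (Principle B).
— Leo: object of the clause headed by 'informed'; c-commands the pronoun but lies outside its binding domain — allowed.
— Marcus: subject of the clause headed by 'compared'; c-commands the pronoun within its binding domain — blocked (Principle B).

Caleb, David, Leo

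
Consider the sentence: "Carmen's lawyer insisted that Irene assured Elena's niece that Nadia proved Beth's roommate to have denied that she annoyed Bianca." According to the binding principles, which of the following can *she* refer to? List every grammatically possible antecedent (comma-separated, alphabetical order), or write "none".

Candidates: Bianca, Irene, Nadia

Irene, Nadia

*she* is a pronoun; Principle B requires it to be free in its binding domain — the clause headed by 'annoyed'.
— Bianca: object of the clause headed by 'annoyed'; is c-commanded by the pronoun; coreference would bind this R-expression — blocked (Principle C).
— Irene: subject of the clause headed by 'assured'; c-commands the pronoun but lies outside its binding domain — allowed.
— Nadia: subject of the clause headed by 'proved'; c-commands the pronoun but lies outside its binding domain — allowed.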